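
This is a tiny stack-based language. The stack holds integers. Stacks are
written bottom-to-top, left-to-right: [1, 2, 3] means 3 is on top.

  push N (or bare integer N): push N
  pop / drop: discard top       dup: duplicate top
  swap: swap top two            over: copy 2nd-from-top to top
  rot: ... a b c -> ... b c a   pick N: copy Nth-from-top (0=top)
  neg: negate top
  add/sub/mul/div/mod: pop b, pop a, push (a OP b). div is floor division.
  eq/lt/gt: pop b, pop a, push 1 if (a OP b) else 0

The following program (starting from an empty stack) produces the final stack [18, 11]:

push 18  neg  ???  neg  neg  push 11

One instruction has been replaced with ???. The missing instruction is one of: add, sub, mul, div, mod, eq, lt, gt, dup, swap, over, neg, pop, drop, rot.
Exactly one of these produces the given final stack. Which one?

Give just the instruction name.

Answer: neg

Derivation:
Stack before ???: [-18]
Stack after ???:  [18]
The instruction that transforms [-18] -> [18] is: neg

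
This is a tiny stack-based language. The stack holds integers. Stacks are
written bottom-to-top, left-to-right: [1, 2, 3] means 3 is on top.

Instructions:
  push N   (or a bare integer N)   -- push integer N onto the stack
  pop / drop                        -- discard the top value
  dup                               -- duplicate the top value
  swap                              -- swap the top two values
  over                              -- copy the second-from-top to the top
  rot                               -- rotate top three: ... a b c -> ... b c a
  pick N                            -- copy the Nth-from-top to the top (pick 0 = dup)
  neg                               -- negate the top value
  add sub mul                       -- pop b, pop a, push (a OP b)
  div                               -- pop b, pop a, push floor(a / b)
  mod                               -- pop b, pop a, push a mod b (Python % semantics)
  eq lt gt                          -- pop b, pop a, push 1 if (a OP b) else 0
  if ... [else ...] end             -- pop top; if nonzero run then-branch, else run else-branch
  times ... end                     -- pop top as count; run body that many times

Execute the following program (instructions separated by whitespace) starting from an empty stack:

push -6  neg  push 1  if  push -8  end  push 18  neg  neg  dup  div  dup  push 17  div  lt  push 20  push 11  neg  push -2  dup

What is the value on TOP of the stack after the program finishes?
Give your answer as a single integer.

After 'push -6': [-6]
After 'neg': [6]
After 'push 1': [6, 1]
After 'if': [6]
After 'push -8': [6, -8]
After 'push 18': [6, -8, 18]
After 'neg': [6, -8, -18]
After 'neg': [6, -8, 18]
After 'dup': [6, -8, 18, 18]
After 'div': [6, -8, 1]
After 'dup': [6, -8, 1, 1]
After 'push 17': [6, -8, 1, 1, 17]
After 'div': [6, -8, 1, 0]
After 'lt': [6, -8, 0]
After 'push 20': [6, -8, 0, 20]
After 'push 11': [6, -8, 0, 20, 11]
After 'neg': [6, -8, 0, 20, -11]
After 'push -2': [6, -8, 0, 20, -11, -2]
After 'dup': [6, -8, 0, 20, -11, -2, -2]

Answer: -2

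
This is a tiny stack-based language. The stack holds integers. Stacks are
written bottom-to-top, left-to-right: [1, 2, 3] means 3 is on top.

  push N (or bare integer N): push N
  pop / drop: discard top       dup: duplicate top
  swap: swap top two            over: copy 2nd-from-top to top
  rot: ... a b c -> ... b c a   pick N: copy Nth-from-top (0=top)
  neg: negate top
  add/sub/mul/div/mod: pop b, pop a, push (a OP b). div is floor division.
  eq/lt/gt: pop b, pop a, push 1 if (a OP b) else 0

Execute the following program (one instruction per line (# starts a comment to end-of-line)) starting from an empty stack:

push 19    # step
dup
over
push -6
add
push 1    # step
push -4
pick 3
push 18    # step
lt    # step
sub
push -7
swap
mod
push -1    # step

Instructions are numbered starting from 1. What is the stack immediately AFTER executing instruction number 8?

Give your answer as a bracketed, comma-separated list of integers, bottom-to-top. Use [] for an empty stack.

Answer: [19, 19, 13, 1, -4, 19]

Derivation:
Step 1 ('push 19'): [19]
Step 2 ('dup'): [19, 19]
Step 3 ('over'): [19, 19, 19]
Step 4 ('push -6'): [19, 19, 19, -6]
Step 5 ('add'): [19, 19, 13]
Step 6 ('push 1'): [19, 19, 13, 1]
Step 7 ('push -4'): [19, 19, 13, 1, -4]
Step 8 ('pick 3'): [19, 19, 13, 1, -4, 19]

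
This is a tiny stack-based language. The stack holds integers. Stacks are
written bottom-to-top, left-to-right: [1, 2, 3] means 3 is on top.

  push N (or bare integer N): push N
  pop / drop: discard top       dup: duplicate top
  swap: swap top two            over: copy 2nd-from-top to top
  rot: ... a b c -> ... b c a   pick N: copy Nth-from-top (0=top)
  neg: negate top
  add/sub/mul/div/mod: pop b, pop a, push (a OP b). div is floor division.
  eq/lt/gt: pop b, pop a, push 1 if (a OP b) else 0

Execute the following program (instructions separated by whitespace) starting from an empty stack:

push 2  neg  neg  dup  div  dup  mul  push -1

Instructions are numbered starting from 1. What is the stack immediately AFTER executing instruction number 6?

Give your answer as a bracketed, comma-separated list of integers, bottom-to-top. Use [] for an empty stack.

Step 1 ('push 2'): [2]
Step 2 ('neg'): [-2]
Step 3 ('neg'): [2]
Step 4 ('dup'): [2, 2]
Step 5 ('div'): [1]
Step 6 ('dup'): [1, 1]

Answer: [1, 1]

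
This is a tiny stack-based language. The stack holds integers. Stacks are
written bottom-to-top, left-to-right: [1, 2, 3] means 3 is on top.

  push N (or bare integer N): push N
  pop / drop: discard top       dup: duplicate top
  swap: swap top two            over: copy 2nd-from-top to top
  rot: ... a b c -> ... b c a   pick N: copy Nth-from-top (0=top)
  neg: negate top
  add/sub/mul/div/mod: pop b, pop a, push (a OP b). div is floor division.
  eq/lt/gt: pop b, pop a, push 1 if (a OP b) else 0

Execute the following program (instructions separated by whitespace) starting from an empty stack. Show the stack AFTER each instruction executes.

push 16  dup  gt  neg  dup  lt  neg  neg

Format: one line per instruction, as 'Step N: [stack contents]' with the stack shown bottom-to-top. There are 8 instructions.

Step 1: [16]
Step 2: [16, 16]
Step 3: [0]
Step 4: [0]
Step 5: [0, 0]
Step 6: [0]
Step 7: [0]
Step 8: [0]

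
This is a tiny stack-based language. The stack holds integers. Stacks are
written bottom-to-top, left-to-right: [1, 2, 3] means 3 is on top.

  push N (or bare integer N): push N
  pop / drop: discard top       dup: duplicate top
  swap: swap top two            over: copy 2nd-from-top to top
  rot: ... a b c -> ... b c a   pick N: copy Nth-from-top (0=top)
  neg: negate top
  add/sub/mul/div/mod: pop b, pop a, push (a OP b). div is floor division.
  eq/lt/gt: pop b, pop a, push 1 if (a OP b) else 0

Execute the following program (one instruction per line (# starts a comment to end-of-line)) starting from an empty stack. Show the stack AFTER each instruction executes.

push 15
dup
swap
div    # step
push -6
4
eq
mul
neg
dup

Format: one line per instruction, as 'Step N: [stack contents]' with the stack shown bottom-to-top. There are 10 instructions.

Step 1: [15]
Step 2: [15, 15]
Step 3: [15, 15]
Step 4: [1]
Step 5: [1, -6]
Step 6: [1, -6, 4]
Step 7: [1, 0]
Step 8: [0]
Step 9: [0]
Step 10: [0, 0]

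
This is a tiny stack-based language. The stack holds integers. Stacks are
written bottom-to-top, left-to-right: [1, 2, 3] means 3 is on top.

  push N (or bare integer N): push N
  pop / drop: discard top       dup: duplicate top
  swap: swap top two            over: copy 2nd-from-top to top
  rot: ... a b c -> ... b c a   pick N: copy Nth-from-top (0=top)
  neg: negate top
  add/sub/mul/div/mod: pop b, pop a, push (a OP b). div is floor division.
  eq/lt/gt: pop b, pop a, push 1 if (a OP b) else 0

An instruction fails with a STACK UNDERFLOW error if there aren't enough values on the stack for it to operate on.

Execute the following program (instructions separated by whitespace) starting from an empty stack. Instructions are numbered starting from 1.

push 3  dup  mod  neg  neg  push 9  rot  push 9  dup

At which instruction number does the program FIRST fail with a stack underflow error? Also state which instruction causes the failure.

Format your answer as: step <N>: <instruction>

Step 1 ('push 3'): stack = [3], depth = 1
Step 2 ('dup'): stack = [3, 3], depth = 2
Step 3 ('mod'): stack = [0], depth = 1
Step 4 ('neg'): stack = [0], depth = 1
Step 5 ('neg'): stack = [0], depth = 1
Step 6 ('push 9'): stack = [0, 9], depth = 2
Step 7 ('rot'): needs 3 value(s) but depth is 2 — STACK UNDERFLOW

Answer: step 7: rot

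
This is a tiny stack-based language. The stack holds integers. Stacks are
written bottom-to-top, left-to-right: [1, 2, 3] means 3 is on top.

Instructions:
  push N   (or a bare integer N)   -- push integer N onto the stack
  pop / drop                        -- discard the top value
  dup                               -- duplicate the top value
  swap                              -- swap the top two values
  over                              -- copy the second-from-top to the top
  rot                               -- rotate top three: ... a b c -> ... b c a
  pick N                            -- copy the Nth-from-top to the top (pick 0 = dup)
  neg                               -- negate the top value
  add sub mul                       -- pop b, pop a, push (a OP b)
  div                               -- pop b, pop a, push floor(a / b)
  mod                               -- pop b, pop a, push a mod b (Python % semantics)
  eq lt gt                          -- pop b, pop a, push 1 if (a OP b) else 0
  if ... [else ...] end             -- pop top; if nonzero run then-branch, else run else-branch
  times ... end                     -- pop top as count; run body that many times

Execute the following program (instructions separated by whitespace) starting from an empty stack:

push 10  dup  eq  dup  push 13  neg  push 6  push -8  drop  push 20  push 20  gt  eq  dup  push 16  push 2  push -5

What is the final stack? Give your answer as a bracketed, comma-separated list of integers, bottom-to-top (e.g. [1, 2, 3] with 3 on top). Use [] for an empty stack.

Answer: [1, 1, -13, 0, 0, 16, 2, -5]

Derivation:
After 'push 10': [10]
After 'dup': [10, 10]
After 'eq': [1]
After 'dup': [1, 1]
After 'push 13': [1, 1, 13]
After 'neg': [1, 1, -13]
After 'push 6': [1, 1, -13, 6]
After 'push -8': [1, 1, -13, 6, -8]
After 'drop': [1, 1, -13, 6]
After 'push 20': [1, 1, -13, 6, 20]
After 'push 20': [1, 1, -13, 6, 20, 20]
After 'gt': [1, 1, -13, 6, 0]
After 'eq': [1, 1, -13, 0]
After 'dup': [1, 1, -13, 0, 0]
After 'push 16': [1, 1, -13, 0, 0, 16]
After 'push 2': [1, 1, -13, 0, 0, 16, 2]
After 'push -5': [1, 1, -13, 0, 0, 16, 2, -5]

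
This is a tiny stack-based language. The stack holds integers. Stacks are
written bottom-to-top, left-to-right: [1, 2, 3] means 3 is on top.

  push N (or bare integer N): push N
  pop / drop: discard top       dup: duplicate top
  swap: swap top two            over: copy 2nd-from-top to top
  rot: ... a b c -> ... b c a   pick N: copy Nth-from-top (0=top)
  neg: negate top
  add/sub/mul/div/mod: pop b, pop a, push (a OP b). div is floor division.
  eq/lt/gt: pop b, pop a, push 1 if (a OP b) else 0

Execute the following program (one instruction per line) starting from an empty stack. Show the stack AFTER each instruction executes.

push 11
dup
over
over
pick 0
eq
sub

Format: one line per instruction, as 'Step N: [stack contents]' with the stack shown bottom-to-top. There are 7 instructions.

Step 1: [11]
Step 2: [11, 11]
Step 3: [11, 11, 11]
Step 4: [11, 11, 11, 11]
Step 5: [11, 11, 11, 11, 11]
Step 6: [11, 11, 11, 1]
Step 7: [11, 11, 10]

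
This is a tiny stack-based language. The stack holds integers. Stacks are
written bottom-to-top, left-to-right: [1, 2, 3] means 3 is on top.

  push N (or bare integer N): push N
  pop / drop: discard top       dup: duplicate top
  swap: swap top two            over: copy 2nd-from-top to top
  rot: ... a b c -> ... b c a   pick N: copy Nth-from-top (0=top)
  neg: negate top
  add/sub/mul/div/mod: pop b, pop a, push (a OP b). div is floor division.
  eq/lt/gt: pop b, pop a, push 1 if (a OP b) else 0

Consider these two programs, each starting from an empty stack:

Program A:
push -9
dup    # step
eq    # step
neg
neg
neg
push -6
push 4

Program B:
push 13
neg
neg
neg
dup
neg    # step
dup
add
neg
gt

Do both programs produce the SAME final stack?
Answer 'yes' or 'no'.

Answer: no

Derivation:
Program A trace:
  After 'push -9': [-9]
  After 'dup': [-9, -9]
  After 'eq': [1]
  After 'neg': [-1]
  After 'neg': [1]
  After 'neg': [-1]
  After 'push -6': [-1, -6]
  After 'push 4': [-1, -6, 4]
Program A final stack: [-1, -6, 4]

Program B trace:
  After 'push 13': [13]
  After 'neg': [-13]
  After 'neg': [13]
  After 'neg': [-13]
  After 'dup': [-13, -13]
  After 'neg': [-13, 13]
  After 'dup': [-13, 13, 13]
  After 'add': [-13, 26]
  After 'neg': [-13, -26]
  After 'gt': [1]
Program B final stack: [1]
Same: no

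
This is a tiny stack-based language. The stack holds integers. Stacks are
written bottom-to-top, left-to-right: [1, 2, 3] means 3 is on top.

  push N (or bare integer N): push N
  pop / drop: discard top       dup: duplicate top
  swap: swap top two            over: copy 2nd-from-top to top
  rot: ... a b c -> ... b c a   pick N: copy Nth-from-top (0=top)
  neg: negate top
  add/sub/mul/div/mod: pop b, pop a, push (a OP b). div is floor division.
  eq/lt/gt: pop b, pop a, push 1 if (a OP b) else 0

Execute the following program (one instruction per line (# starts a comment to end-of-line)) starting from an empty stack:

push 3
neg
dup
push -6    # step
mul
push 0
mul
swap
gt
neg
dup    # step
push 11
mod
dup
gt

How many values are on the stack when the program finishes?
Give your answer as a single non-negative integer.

Answer: 2

Derivation:
After 'push 3': stack = [3] (depth 1)
After 'neg': stack = [-3] (depth 1)
After 'dup': stack = [-3, -3] (depth 2)
After 'push -6': stack = [-3, -3, -6] (depth 3)
After 'mul': stack = [-3, 18] (depth 2)
After 'push 0': stack = [-3, 18, 0] (depth 3)
After 'mul': stack = [-3, 0] (depth 2)
After 'swap': stack = [0, -3] (depth 2)
After 'gt': stack = [1] (depth 1)
After 'neg': stack = [-1] (depth 1)
After 'dup': stack = [-1, -1] (depth 2)
After 'push 11': stack = [-1, -1, 11] (depth 3)
After 'mod': stack = [-1, 10] (depth 2)
After 'dup': stack = [-1, 10, 10] (depth 3)
After 'gt': stack = [-1, 0] (depth 2)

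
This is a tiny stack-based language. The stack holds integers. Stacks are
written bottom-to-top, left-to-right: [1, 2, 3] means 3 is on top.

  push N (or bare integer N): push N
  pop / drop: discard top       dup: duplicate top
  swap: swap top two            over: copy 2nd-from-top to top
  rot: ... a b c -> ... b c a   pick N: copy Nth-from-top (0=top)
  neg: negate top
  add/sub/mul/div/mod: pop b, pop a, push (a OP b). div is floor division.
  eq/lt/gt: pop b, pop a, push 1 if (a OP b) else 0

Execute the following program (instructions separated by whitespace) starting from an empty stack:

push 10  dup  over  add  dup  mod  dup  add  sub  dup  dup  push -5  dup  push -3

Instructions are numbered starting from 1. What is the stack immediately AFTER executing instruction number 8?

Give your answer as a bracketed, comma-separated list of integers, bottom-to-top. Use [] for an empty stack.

Step 1 ('push 10'): [10]
Step 2 ('dup'): [10, 10]
Step 3 ('over'): [10, 10, 10]
Step 4 ('add'): [10, 20]
Step 5 ('dup'): [10, 20, 20]
Step 6 ('mod'): [10, 0]
Step 7 ('dup'): [10, 0, 0]
Step 8 ('add'): [10, 0]

Answer: [10, 0]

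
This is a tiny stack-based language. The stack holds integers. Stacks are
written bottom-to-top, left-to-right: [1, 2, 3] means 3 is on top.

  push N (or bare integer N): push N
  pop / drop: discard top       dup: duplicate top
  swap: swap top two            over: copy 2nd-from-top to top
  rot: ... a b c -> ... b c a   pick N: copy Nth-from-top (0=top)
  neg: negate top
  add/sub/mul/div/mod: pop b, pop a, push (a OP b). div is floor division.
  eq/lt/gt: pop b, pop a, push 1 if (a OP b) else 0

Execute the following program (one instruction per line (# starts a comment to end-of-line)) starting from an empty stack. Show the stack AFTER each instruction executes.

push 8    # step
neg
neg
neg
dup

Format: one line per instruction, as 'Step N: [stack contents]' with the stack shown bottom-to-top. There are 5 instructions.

Step 1: [8]
Step 2: [-8]
Step 3: [8]
Step 4: [-8]
Step 5: [-8, -8]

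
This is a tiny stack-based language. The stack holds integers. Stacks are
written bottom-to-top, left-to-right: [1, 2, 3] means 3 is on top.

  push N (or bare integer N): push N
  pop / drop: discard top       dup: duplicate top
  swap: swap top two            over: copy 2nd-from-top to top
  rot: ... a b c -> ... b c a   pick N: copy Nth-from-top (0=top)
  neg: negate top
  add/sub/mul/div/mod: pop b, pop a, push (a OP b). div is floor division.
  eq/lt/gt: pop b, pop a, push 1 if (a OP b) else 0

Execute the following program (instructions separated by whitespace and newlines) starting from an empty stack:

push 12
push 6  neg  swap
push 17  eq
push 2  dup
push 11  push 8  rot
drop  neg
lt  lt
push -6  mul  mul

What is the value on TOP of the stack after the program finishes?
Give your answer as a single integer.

After 'push 12': [12]
After 'push 6': [12, 6]
After 'neg': [12, -6]
After 'swap': [-6, 12]
After 'push 17': [-6, 12, 17]
After 'eq': [-6, 0]
After 'push 2': [-6, 0, 2]
After 'dup': [-6, 0, 2, 2]
After 'push 11': [-6, 0, 2, 2, 11]
After 'push 8': [-6, 0, 2, 2, 11, 8]
After 'rot': [-6, 0, 2, 11, 8, 2]
After 'drop': [-6, 0, 2, 11, 8]
After 'neg': [-6, 0, 2, 11, -8]
After 'lt': [-6, 0, 2, 0]
After 'lt': [-6, 0, 0]
After 'push -6': [-6, 0, 0, -6]
After 'mul': [-6, 0, 0]
After 'mul': [-6, 0]

Answer: 0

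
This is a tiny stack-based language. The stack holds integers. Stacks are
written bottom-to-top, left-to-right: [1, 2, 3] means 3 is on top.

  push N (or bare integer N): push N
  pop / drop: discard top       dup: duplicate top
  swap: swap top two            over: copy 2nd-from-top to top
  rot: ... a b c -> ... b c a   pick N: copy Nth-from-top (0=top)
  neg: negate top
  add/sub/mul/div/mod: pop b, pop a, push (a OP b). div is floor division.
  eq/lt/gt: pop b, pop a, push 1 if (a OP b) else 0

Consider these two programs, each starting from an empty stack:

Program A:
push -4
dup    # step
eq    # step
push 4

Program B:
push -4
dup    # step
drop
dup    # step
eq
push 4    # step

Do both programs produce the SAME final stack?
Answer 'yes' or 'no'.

Program A trace:
  After 'push -4': [-4]
  After 'dup': [-4, -4]
  After 'eq': [1]
  After 'push 4': [1, 4]
Program A final stack: [1, 4]

Program B trace:
  After 'push -4': [-4]
  After 'dup': [-4, -4]
  After 'drop': [-4]
  After 'dup': [-4, -4]
  After 'eq': [1]
  After 'push 4': [1, 4]
Program B final stack: [1, 4]
Same: yes

Answer: yes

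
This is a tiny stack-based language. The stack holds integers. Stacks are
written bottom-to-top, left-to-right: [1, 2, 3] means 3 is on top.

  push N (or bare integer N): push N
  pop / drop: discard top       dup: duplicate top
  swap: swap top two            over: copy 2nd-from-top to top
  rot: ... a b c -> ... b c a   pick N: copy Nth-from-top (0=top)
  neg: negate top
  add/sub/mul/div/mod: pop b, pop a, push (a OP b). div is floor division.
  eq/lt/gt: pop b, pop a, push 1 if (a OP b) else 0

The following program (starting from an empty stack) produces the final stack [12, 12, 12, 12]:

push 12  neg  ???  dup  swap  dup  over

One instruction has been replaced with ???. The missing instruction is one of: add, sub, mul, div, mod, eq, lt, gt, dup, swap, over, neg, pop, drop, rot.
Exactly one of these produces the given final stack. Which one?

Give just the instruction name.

Stack before ???: [-12]
Stack after ???:  [12]
The instruction that transforms [-12] -> [12] is: neg

Answer: neg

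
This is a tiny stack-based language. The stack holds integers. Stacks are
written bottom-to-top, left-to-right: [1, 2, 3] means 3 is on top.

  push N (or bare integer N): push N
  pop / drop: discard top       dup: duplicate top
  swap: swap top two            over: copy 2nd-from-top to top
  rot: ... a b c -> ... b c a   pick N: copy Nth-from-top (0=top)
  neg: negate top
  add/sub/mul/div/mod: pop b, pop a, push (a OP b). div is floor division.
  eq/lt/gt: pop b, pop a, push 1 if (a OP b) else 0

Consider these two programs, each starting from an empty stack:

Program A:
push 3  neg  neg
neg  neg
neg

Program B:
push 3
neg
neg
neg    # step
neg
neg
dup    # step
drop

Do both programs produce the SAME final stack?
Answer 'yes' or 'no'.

Answer: yes

Derivation:
Program A trace:
  After 'push 3': [3]
  After 'neg': [-3]
  After 'neg': [3]
  After 'neg': [-3]
  After 'neg': [3]
  After 'neg': [-3]
Program A final stack: [-3]

Program B trace:
  After 'push 3': [3]
  After 'neg': [-3]
  After 'neg': [3]
  After 'neg': [-3]
  After 'neg': [3]
  After 'neg': [-3]
  After 'dup': [-3, -3]
  After 'drop': [-3]
Program B final stack: [-3]
Same: yes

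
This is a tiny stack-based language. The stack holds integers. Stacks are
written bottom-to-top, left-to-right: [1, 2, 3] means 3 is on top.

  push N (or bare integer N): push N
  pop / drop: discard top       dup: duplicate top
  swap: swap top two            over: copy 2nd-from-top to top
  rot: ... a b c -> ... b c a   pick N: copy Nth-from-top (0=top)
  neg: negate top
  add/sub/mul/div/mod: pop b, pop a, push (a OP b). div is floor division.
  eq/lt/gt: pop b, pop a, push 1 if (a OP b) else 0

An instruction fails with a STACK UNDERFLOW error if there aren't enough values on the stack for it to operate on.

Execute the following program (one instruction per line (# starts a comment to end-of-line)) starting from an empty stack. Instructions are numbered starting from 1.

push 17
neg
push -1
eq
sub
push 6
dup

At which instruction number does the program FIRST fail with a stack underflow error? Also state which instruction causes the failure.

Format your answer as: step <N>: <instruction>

Answer: step 5: sub

Derivation:
Step 1 ('push 17'): stack = [17], depth = 1
Step 2 ('neg'): stack = [-17], depth = 1
Step 3 ('push -1'): stack = [-17, -1], depth = 2
Step 4 ('eq'): stack = [0], depth = 1
Step 5 ('sub'): needs 2 value(s) but depth is 1 — STACK UNDERFLOW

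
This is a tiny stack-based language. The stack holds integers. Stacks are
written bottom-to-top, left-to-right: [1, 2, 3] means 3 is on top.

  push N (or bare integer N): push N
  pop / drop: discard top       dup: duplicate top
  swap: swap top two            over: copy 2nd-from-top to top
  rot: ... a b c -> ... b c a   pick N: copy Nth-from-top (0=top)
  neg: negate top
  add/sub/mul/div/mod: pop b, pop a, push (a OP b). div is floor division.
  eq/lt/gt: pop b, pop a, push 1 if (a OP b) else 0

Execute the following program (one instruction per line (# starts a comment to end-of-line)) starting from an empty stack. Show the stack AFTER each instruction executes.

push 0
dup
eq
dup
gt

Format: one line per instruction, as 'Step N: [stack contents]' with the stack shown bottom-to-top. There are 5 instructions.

Step 1: [0]
Step 2: [0, 0]
Step 3: [1]
Step 4: [1, 1]
Step 5: [0]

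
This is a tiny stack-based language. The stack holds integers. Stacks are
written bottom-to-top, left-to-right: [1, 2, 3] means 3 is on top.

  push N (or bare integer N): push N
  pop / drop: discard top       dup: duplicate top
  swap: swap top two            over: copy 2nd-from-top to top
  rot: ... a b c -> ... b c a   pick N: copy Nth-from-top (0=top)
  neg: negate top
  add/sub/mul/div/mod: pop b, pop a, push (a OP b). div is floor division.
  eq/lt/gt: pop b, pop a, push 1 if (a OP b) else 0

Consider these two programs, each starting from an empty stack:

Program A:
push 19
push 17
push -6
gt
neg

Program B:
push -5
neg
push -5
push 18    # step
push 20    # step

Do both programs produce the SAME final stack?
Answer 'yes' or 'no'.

Answer: no

Derivation:
Program A trace:
  After 'push 19': [19]
  After 'push 17': [19, 17]
  After 'push -6': [19, 17, -6]
  After 'gt': [19, 1]
  After 'neg': [19, -1]
Program A final stack: [19, -1]

Program B trace:
  After 'push -5': [-5]
  After 'neg': [5]
  After 'push -5': [5, -5]
  After 'push 18': [5, -5, 18]
  After 'push 20': [5, -5, 18, 20]
Program B final stack: [5, -5, 18, 20]
Same: no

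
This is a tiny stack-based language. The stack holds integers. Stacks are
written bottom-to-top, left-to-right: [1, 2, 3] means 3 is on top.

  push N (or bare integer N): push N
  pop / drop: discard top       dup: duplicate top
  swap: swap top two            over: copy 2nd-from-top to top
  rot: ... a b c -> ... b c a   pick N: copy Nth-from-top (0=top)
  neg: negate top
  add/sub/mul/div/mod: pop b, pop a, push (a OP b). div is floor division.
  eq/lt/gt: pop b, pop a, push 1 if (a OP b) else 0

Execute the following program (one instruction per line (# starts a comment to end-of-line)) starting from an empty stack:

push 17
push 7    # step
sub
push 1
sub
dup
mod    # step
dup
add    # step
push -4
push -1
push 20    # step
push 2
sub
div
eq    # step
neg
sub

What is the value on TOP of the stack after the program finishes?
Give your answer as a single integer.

After 'push 17': [17]
After 'push 7': [17, 7]
After 'sub': [10]
After 'push 1': [10, 1]
After 'sub': [9]
After 'dup': [9, 9]
After 'mod': [0]
After 'dup': [0, 0]
After 'add': [0]
After 'push -4': [0, -4]
After 'push -1': [0, -4, -1]
After 'push 20': [0, -4, -1, 20]
After 'push 2': [0, -4, -1, 20, 2]
After 'sub': [0, -4, -1, 18]
After 'div': [0, -4, -1]
After 'eq': [0, 0]
After 'neg': [0, 0]
After 'sub': [0]

Answer: 0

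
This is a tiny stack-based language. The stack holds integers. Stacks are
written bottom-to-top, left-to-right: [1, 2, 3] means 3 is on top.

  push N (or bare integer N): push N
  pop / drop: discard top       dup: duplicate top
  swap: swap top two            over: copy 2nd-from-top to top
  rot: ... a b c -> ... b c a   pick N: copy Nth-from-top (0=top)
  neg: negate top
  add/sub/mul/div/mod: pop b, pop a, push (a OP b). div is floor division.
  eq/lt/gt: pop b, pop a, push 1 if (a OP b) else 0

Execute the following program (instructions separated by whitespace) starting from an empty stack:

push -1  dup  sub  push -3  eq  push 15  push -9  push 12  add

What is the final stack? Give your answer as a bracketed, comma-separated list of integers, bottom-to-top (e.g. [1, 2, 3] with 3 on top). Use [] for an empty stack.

After 'push -1': [-1]
After 'dup': [-1, -1]
After 'sub': [0]
After 'push -3': [0, -3]
After 'eq': [0]
After 'push 15': [0, 15]
After 'push -9': [0, 15, -9]
After 'push 12': [0, 15, -9, 12]
After 'add': [0, 15, 3]

Answer: [0, 15, 3]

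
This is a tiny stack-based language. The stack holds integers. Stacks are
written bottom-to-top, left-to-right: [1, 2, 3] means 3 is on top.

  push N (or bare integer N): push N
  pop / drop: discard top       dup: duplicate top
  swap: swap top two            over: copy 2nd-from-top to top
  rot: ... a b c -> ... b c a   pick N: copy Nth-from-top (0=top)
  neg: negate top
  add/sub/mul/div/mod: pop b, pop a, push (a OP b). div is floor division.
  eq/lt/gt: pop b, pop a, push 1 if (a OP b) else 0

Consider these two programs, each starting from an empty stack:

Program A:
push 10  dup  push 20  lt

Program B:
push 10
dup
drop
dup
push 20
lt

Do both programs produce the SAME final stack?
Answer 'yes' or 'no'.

Program A trace:
  After 'push 10': [10]
  After 'dup': [10, 10]
  After 'push 20': [10, 10, 20]
  After 'lt': [10, 1]
Program A final stack: [10, 1]

Program B trace:
  After 'push 10': [10]
  After 'dup': [10, 10]
  After 'drop': [10]
  After 'dup': [10, 10]
  After 'push 20': [10, 10, 20]
  After 'lt': [10, 1]
Program B final stack: [10, 1]
Same: yes

Answer: yes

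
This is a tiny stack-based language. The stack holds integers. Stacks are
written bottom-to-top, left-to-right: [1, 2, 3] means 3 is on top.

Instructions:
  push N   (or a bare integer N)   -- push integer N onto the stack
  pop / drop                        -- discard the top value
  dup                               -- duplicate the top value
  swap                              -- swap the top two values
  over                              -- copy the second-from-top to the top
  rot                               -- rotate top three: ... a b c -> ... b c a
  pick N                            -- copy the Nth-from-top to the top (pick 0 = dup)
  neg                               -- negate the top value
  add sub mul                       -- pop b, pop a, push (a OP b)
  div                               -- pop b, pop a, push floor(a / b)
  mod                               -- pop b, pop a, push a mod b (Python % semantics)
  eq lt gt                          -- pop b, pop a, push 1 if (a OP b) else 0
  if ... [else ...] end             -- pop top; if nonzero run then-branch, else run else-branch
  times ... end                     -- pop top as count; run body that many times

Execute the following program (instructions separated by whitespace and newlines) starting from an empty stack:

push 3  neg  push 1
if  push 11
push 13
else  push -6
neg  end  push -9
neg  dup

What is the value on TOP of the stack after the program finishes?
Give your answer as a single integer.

Answer: 9

Derivation:
After 'push 3': [3]
After 'neg': [-3]
After 'push 1': [-3, 1]
After 'if': [-3]
After 'push 11': [-3, 11]
After 'push 13': [-3, 11, 13]
After 'push -9': [-3, 11, 13, -9]
After 'neg': [-3, 11, 13, 9]
After 'dup': [-3, 11, 13, 9, 9]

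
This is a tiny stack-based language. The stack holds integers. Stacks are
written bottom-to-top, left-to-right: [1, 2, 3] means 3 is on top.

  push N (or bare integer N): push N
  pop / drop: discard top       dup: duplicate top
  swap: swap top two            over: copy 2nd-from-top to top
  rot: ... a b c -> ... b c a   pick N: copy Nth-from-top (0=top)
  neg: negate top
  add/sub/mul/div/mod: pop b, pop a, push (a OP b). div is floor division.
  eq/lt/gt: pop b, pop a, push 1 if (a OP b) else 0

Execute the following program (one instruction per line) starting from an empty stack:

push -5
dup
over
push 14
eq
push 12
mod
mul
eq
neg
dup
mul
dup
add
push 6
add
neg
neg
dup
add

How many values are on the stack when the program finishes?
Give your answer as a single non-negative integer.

Answer: 1

Derivation:
After 'push -5': stack = [-5] (depth 1)
After 'dup': stack = [-5, -5] (depth 2)
After 'over': stack = [-5, -5, -5] (depth 3)
After 'push 14': stack = [-5, -5, -5, 14] (depth 4)
After 'eq': stack = [-5, -5, 0] (depth 3)
After 'push 12': stack = [-5, -5, 0, 12] (depth 4)
After 'mod': stack = [-5, -5, 0] (depth 3)
After 'mul': stack = [-5, 0] (depth 2)
After 'eq': stack = [0] (depth 1)
After 'neg': stack = [0] (depth 1)
After 'dup': stack = [0, 0] (depth 2)
After 'mul': stack = [0] (depth 1)
After 'dup': stack = [0, 0] (depth 2)
After 'add': stack = [0] (depth 1)
After 'push 6': stack = [0, 6] (depth 2)
After 'add': stack = [6] (depth 1)
After 'neg': stack = [-6] (depth 1)
After 'neg': stack = [6] (depth 1)
After 'dup': stack = [6, 6] (depth 2)
After 'add': stack = [12] (depth 1)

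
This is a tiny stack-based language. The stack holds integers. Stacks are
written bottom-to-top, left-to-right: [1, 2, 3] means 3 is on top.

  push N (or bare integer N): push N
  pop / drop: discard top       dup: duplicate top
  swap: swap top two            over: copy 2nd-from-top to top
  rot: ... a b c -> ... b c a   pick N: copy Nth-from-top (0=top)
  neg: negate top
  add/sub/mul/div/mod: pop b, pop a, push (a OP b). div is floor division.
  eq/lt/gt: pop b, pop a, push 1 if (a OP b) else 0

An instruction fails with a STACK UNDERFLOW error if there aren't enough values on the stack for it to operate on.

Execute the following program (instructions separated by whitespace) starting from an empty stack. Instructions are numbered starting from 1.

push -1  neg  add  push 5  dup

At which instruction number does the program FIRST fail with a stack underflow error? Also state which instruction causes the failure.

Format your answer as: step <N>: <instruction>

Step 1 ('push -1'): stack = [-1], depth = 1
Step 2 ('neg'): stack = [1], depth = 1
Step 3 ('add'): needs 2 value(s) but depth is 1 — STACK UNDERFLOW

Answer: step 3: add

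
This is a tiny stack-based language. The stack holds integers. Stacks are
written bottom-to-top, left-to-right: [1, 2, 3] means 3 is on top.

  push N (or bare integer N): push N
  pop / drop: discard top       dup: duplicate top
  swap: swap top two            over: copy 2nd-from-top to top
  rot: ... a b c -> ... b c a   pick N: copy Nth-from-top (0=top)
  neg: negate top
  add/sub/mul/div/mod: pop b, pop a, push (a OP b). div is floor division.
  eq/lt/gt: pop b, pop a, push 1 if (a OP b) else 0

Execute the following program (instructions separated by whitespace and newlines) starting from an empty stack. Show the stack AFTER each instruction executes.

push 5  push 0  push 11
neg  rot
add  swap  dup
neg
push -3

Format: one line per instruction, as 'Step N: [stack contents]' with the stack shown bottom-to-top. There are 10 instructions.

Step 1: [5]
Step 2: [5, 0]
Step 3: [5, 0, 11]
Step 4: [5, 0, -11]
Step 5: [0, -11, 5]
Step 6: [0, -6]
Step 7: [-6, 0]
Step 8: [-6, 0, 0]
Step 9: [-6, 0, 0]
Step 10: [-6, 0, 0, -3]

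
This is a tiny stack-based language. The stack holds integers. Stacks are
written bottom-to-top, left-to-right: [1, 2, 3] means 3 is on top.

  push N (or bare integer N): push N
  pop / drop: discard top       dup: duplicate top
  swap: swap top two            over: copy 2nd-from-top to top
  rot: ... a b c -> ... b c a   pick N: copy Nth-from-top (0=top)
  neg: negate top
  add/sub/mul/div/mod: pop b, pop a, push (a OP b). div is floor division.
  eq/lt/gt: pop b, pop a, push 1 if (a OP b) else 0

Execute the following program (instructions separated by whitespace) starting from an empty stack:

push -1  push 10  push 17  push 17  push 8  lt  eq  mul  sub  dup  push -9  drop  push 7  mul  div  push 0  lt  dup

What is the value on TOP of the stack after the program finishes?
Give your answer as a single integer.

Answer: 0

Derivation:
After 'push -1': [-1]
After 'push 10': [-1, 10]
After 'push 17': [-1, 10, 17]
After 'push 17': [-1, 10, 17, 17]
After 'push 8': [-1, 10, 17, 17, 8]
After 'lt': [-1, 10, 17, 0]
After 'eq': [-1, 10, 0]
After 'mul': [-1, 0]
After 'sub': [-1]
After 'dup': [-1, -1]
After 'push -9': [-1, -1, -9]
After 'drop': [-1, -1]
After 'push 7': [-1, -1, 7]
After 'mul': [-1, -7]
After 'div': [0]
After 'push 0': [0, 0]
After 'lt': [0]
After 'dup': [0, 0]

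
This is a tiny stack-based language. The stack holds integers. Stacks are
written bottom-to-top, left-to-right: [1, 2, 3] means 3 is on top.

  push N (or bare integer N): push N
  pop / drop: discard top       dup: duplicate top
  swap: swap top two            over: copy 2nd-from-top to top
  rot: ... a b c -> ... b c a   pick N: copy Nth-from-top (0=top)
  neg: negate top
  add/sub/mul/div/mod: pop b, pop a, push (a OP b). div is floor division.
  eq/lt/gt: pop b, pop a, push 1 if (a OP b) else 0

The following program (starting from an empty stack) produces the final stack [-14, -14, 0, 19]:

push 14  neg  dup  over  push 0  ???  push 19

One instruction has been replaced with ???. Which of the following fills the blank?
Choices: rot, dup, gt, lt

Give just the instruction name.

Stack before ???: [-14, -14, -14, 0]
Stack after ???:  [-14, -14, 0]
Checking each choice:
  rot: produces [-14, -14, 0, -14, 19]
  dup: produces [-14, -14, -14, 0, 0, 19]
  gt: MATCH
  lt: produces [-14, -14, 1, 19]


Answer: gt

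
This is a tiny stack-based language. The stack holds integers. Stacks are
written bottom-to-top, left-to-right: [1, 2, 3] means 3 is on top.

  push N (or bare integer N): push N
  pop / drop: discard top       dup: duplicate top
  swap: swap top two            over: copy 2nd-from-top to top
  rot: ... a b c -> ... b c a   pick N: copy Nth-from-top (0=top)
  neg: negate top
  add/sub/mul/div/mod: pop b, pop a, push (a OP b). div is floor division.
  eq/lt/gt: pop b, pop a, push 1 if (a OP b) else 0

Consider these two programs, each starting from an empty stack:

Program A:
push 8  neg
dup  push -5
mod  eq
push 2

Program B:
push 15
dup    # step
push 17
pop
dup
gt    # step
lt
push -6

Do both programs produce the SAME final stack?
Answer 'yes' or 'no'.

Answer: no

Derivation:
Program A trace:
  After 'push 8': [8]
  After 'neg': [-8]
  After 'dup': [-8, -8]
  After 'push -5': [-8, -8, -5]
  After 'mod': [-8, -3]
  After 'eq': [0]
  After 'push 2': [0, 2]
Program A final stack: [0, 2]

Program B trace:
  After 'push 15': [15]
  After 'dup': [15, 15]
  After 'push 17': [15, 15, 17]
  After 'pop': [15, 15]
  After 'dup': [15, 15, 15]
  After 'gt': [15, 0]
  After 'lt': [0]
  After 'push -6': [0, -6]
Program B final stack: [0, -6]
Same: no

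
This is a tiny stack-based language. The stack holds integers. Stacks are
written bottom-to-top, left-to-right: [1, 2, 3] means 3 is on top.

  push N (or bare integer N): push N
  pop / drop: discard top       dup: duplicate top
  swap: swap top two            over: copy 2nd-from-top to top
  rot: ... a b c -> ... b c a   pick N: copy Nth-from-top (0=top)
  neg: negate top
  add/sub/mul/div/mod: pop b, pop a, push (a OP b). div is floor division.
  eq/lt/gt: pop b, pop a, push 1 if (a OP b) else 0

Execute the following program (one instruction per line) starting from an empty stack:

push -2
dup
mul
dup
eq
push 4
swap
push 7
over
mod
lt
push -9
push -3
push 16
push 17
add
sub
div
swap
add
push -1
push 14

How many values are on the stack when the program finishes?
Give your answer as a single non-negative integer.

After 'push -2': stack = [-2] (depth 1)
After 'dup': stack = [-2, -2] (depth 2)
After 'mul': stack = [4] (depth 1)
After 'dup': stack = [4, 4] (depth 2)
After 'eq': stack = [1] (depth 1)
After 'push 4': stack = [1, 4] (depth 2)
After 'swap': stack = [4, 1] (depth 2)
After 'push 7': stack = [4, 1, 7] (depth 3)
After 'over': stack = [4, 1, 7, 1] (depth 4)
After 'mod': stack = [4, 1, 0] (depth 3)
  ...
After 'push -3': stack = [4, 0, -9, -3] (depth 4)
After 'push 16': stack = [4, 0, -9, -3, 16] (depth 5)
After 'push 17': stack = [4, 0, -9, -3, 16, 17] (depth 6)
After 'add': stack = [4, 0, -9, -3, 33] (depth 5)
After 'sub': stack = [4, 0, -9, -36] (depth 4)
After 'div': stack = [4, 0, 0] (depth 3)
After 'swap': stack = [4, 0, 0] (depth 3)
After 'add': stack = [4, 0] (depth 2)
After 'push -1': stack = [4, 0, -1] (depth 3)
After 'push 14': stack = [4, 0, -1, 14] (depth 4)

Answer: 4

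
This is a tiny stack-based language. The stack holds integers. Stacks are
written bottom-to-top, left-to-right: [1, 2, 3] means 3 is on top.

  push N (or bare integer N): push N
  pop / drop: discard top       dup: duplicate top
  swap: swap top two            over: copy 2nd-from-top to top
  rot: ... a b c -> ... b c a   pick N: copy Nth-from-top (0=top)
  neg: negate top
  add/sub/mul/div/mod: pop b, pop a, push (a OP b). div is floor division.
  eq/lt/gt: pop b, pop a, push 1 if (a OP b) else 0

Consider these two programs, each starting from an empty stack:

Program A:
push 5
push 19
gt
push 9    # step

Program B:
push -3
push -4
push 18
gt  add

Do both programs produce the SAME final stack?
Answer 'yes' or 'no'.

Program A trace:
  After 'push 5': [5]
  After 'push 19': [5, 19]
  After 'gt': [0]
  After 'push 9': [0, 9]
Program A final stack: [0, 9]

Program B trace:
  After 'push -3': [-3]
  After 'push -4': [-3, -4]
  After 'push 18': [-3, -4, 18]
  After 'gt': [-3, 0]
  After 'add': [-3]
Program B final stack: [-3]
Same: no

Answer: no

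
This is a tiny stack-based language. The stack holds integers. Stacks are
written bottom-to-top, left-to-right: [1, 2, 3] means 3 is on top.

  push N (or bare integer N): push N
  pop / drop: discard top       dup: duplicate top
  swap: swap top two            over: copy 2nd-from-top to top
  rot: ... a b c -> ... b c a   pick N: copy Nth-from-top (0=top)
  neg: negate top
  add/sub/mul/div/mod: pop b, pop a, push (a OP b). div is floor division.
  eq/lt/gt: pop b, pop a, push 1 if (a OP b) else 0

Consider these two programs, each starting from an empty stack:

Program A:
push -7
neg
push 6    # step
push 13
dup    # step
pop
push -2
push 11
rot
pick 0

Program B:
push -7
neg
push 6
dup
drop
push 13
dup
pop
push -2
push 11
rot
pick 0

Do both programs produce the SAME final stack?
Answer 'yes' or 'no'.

Answer: yes

Derivation:
Program A trace:
  After 'push -7': [-7]
  After 'neg': [7]
  After 'push 6': [7, 6]
  After 'push 13': [7, 6, 13]
  After 'dup': [7, 6, 13, 13]
  After 'pop': [7, 6, 13]
  After 'push -2': [7, 6, 13, -2]
  After 'push 11': [7, 6, 13, -2, 11]
  After 'rot': [7, 6, -2, 11, 13]
  After 'pick 0': [7, 6, -2, 11, 13, 13]
Program A final stack: [7, 6, -2, 11, 13, 13]

Program B trace:
  After 'push -7': [-7]
  After 'neg': [7]
  After 'push 6': [7, 6]
  After 'dup': [7, 6, 6]
  After 'drop': [7, 6]
  After 'push 13': [7, 6, 13]
  After 'dup': [7, 6, 13, 13]
  After 'pop': [7, 6, 13]
  After 'push -2': [7, 6, 13, -2]
  After 'push 11': [7, 6, 13, -2, 11]
  After 'rot': [7, 6, -2, 11, 13]
  After 'pick 0': [7, 6, -2, 11, 13, 13]
Program B final stack: [7, 6, -2, 11, 13, 13]
Same: yes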